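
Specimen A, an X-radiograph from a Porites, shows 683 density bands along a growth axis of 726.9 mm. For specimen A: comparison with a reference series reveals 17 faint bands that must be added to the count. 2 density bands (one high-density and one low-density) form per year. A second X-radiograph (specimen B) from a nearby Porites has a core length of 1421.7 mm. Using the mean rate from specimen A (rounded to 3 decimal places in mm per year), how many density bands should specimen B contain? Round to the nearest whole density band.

Specimen A: correcting the raw count gives 683 + 17 = 700 true density bands.
Specimen A: dividing by 2 density bands per year: 700 / 2 = 350 years.
A: 726.9 mm over 350 years gives 726.9 / 350 ≈ 2.077 mm per year.
B spans 1421.7 / 2.077 = 684.50 years; at 2 density bands per year that is 684.50 × 2 ≈ 1369 density bands.

1369 density bands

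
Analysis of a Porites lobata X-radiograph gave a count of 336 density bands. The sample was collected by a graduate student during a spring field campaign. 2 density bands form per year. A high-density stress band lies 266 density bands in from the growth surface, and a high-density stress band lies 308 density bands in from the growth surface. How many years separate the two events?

21 years

308 − 266 = 42 density bands lie between the two events.
Dividing by 2 density bands per year: 42 / 2 = 21 years.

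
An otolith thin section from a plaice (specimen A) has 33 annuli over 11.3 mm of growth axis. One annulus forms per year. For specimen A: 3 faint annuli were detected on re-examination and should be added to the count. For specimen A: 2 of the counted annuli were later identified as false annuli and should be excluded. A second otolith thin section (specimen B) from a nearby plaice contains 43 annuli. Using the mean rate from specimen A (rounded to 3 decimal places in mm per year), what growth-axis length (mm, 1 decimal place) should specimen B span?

14.3 mm

Specimen A: adjusted count: 33 − 2 + 3 = 34 annuli.
A: Mean rate = 11.3 mm / 34 years ≈ 0.332 mm per year.
B's length ≈ 0.332 × 43 = 14.3 mm.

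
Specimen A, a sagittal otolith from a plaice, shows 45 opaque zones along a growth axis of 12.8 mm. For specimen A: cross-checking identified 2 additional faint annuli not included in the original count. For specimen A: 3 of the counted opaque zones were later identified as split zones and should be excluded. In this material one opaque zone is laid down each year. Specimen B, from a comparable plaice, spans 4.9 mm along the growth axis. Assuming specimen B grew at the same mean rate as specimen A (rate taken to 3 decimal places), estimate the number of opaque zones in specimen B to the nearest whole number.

Specimen A: after corrections the count is 45 − 3 + 2 = 44 opaque zones.
A: Mean rate = 12.8 mm / 44 years ≈ 0.291 mm/yr.
Specimen B: 4.9 mm / 0.291 mm per year = 16.84 years ≈ 17 opaque zones.

17 opaque zones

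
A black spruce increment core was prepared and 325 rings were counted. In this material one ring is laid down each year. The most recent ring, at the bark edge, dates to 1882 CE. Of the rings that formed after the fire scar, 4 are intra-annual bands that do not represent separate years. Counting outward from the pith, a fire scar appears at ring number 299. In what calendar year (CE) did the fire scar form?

Between ring 299 and the bark edge there are 325 − 299 = 26 rings.
Removing the 4 false rings leaves 26 − 4 = 22 true rings beyond the fire scar.
Counting back 22 years from 1882 CE places the fire scar in 1882 − 22 = 1860 CE.

1860 CE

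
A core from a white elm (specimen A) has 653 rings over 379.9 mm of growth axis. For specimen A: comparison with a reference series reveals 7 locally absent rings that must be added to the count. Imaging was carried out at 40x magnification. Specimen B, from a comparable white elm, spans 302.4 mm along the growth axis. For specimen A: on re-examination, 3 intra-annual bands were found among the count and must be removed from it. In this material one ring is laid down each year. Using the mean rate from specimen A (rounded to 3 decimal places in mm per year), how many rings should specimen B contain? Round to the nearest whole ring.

523 rings

Specimen A: true ring count = 653 − 3 + 7 = 657.
A: 379.9 mm over 657 years gives 379.9 / 657 ≈ 0.578 mm/yr.
For B, 302.4 / 0.578 = 523.18 years ≈ 523 rings.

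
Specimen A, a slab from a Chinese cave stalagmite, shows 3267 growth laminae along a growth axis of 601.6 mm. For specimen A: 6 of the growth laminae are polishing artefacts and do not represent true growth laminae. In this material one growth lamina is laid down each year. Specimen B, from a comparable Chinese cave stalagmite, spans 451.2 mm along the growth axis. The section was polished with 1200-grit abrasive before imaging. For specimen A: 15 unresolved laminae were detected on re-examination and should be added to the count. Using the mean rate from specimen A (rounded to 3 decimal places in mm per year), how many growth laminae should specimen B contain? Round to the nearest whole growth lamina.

2452 growth laminae

Specimen A: after corrections the count is 3267 − 6 + 15 = 3276 growth laminae.
A: 601.6 mm over 3276 years gives 601.6 / 3276 ≈ 0.184 mm/year.
Specimen B: 451.2 mm / 0.184 mm per year = 2452.17 years ≈ 2452 growth laminae.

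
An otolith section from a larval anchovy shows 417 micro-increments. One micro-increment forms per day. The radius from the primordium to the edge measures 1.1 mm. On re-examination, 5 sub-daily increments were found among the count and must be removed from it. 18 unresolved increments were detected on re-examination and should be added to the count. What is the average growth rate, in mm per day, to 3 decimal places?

0.003 mm per day

Correcting the raw count gives 417 − 5 + 18 = 430 true micro-increments.
1.1 mm over 430 days gives 1.1 / 430 ≈ 0.003 mm per day.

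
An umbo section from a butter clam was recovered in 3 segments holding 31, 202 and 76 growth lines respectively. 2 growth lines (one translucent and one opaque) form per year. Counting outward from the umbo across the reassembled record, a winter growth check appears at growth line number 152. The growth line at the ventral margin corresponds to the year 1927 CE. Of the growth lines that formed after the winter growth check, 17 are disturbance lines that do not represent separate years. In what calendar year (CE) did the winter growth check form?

1857 CE

Total growth lines = 31 + 202 + 76 = 309.
The winter growth check sits at growth line 152 from the umbo, so 309 − 152 = 157 growth lines formed after it.
157 − 17 false = 140 true growth lines after the winter growth check.
140 growth lines at 2 per year is 140 / 2 = 70 years.
Counting back 70 years from 1927 CE places the winter growth check in 1927 − 70 = 1857 CE.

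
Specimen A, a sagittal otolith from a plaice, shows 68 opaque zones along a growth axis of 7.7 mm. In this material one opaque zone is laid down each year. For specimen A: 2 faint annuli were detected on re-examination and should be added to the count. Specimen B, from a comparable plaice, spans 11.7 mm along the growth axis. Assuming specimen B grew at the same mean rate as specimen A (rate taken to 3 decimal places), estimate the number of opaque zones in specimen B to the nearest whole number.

106 opaque zones

Specimen A: correcting the raw count gives 68 + 2 = 70 true opaque zones.
A: Mean rate = 7.7 mm / 70 years ≈ 0.110 mm/yr.
For B, 11.7 / 0.110 = 106.36 years ≈ 106 opaque zones.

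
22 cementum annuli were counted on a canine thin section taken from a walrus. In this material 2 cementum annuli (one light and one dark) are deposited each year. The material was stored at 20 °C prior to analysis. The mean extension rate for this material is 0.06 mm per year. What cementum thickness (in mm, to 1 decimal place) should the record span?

0.7 mm

Dividing by 2 cementum annuli per year: 22 / 2 = 11 years.
Length ≈ 0.06 × 11 = 0.7 mm.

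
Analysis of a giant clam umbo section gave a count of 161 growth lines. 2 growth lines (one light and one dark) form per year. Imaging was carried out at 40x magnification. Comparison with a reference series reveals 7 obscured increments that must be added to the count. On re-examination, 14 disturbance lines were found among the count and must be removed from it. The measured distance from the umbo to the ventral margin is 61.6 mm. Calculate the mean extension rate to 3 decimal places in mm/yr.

After corrections the count is 161 − 14 + 7 = 154 growth lines.
154 growth lines at 2 per year is 154 / 2 = 77 years.
Extension rate ≈ 61.6 / 77 = 0.800 mm/yr.

0.800 mm/yr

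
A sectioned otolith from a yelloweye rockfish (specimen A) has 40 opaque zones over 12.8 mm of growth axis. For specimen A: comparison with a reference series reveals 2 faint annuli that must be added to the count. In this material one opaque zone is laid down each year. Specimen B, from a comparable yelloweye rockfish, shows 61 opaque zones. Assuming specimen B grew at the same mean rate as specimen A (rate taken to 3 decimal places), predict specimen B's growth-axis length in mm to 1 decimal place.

Specimen A: adjusted count: 40 + 2 = 42 opaque zones.
A: Extension rate ≈ 12.8 / 42 = 0.305 mm/yr.
Length of B = 0.305 × 61 = 18.6 mm.

18.6 mm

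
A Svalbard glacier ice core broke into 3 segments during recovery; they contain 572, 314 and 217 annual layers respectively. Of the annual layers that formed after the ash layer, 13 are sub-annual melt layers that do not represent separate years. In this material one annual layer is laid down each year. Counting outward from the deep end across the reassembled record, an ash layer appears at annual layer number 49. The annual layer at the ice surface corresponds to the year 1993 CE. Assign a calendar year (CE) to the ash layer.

Total annual layers = 572 + 314 + 217 = 1103.
1103 − 49 = 1054 annual layers lie beyond the ash layer toward the ice surface.
1054 − 13 false = 1041 true annual layers after the ash layer.
Counting back 1041 years from 1993 CE places the ash layer in 1993 − 1041 = 952 CE.

952 CE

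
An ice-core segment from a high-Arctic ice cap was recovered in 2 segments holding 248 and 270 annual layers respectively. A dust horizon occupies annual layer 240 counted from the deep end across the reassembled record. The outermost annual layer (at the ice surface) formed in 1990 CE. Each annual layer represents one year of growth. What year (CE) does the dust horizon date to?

1712 CE

Total annual layers = 248 + 270 = 518.
Between annual layer 240 and the ice surface there are 518 − 240 = 278 annual layers.
1990 − 278 = 1712 CE.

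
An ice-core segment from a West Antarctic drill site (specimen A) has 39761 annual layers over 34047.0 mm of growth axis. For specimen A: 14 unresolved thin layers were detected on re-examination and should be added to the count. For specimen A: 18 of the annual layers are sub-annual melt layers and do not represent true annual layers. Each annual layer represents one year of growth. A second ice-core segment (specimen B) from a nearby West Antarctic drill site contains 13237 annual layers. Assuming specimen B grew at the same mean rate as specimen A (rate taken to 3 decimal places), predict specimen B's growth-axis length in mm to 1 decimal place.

11330.9 mm

Specimen A: correcting the raw count gives 39761 − 18 + 14 = 39757 true annual layers.
A: Mean rate = 34047.0 mm / 39757 years ≈ 0.856 mm per year.
B's length ≈ 0.856 × 13237 = 11330.9 mm.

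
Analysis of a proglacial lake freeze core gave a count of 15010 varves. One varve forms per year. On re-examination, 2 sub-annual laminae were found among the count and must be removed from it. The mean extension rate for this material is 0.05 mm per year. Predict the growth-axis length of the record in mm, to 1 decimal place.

750.4 mm

Correcting the raw count gives 15010 − 2 = 15008 true varves.
Predicted length = 0.05 mm/year × 15008 years = 750.4 mm.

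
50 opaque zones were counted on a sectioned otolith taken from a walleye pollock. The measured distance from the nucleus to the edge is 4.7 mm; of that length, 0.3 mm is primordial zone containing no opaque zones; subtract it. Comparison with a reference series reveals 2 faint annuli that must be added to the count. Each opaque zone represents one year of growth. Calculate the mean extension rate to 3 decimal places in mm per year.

0.085 mm per year

Adjusted count: 50 + 2 = 52 opaque zones.
The growth record spans 4.7 − 0.3 = 4.4 mm.
4.4 mm over 52 years gives 4.4 / 52 ≈ 0.085 mm per year.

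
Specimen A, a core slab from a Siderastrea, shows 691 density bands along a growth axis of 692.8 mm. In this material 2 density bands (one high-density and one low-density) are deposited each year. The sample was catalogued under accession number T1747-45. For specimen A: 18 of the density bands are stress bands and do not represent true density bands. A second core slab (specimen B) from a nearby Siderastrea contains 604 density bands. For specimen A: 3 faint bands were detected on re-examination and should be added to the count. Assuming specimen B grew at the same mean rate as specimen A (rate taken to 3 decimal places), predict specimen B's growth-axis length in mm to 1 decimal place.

619.1 mm

Specimen A: true density band count = 691 − 18 + 3 = 676.
Specimen A: dividing by 2 density bands per year: 676 / 2 = 338 years.
A: Mean rate = 692.8 mm / 338 years ≈ 2.050 mm/yr.
Specimen B: 604 density bands at 2 per year is 604 / 2 = 302 years. For B, 2.050 mm/year × 302 years = 619.1 mm.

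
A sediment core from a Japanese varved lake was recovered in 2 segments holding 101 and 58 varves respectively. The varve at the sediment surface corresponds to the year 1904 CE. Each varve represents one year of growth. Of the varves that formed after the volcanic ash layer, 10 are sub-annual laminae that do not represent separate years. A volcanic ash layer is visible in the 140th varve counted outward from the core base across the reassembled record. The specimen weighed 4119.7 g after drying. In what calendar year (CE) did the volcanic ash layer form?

Total varves = 101 + 58 = 159.
159 − 140 = 19 varves lie beyond the volcanic ash layer toward the sediment surface.
19 − 10 false = 9 true varves after the volcanic ash layer.
Counting back 9 years from 1904 CE places the volcanic ash layer in 1904 − 9 = 1895 CE.

1895 CE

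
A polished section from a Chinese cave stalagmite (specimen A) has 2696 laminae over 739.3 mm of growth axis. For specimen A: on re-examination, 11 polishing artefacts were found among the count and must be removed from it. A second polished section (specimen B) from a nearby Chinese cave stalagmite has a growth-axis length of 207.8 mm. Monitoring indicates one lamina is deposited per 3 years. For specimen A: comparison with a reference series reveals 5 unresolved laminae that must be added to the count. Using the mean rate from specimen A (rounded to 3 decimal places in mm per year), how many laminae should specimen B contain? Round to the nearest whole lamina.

753 laminae

Specimen A: true lamina count = 2696 − 11 + 5 = 2690.
Specimen A: 2690 laminae at 3 years each span 2690 × 3 = 8070 years.
A: Extension rate ≈ 739.3 / 8070 = 0.092 mm/yr.
B spans 207.8 / 0.092 = 2258.70 years; at 3 years per lamina that is 2258.70 / 3 ≈ 753 laminae.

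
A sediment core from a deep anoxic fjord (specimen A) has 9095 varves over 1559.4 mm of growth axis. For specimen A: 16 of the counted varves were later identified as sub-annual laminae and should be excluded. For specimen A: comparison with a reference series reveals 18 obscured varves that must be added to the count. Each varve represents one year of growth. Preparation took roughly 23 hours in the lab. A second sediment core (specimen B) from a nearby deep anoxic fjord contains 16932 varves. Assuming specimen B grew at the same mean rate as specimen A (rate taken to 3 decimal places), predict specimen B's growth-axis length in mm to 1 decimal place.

2895.4 mm

Specimen A: correcting the raw count gives 9095 − 16 + 18 = 9097 true varves.
A: Mean rate = 1559.4 mm / 9097 years ≈ 0.171 mm/year.
B's length ≈ 0.171 × 16932 = 2895.4 mm.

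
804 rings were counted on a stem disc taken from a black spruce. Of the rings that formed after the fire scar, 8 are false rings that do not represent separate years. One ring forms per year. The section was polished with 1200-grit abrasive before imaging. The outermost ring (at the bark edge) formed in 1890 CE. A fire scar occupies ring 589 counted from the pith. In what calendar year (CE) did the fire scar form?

1683 CE

Between ring 589 and the bark edge there are 804 − 589 = 215 rings.
215 − 8 false = 207 true rings after the fire scar.
Counting back 207 years from 1890 CE places the fire scar in 1890 − 207 = 1683 CE.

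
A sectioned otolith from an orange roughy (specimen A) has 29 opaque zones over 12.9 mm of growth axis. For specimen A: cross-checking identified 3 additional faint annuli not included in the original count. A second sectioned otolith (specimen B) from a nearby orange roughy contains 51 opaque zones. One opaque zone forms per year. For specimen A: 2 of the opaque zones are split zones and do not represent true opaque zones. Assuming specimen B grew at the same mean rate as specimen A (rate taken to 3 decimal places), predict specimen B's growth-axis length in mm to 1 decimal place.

21.9 mm

Specimen A: after corrections the count is 29 − 2 + 3 = 30 opaque zones.
A: Extension rate ≈ 12.9 / 30 = 0.430 mm/yr.
For B, 0.430 mm/year × 51 years = 21.9 mm.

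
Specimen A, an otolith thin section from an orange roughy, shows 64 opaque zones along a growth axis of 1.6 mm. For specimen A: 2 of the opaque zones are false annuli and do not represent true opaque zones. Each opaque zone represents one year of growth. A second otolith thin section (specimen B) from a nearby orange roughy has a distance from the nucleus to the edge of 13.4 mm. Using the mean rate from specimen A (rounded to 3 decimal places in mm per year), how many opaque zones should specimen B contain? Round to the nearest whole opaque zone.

515 opaque zones

Specimen A: after corrections the count is 64 − 2 = 62 opaque zones.
A: Mean rate = 1.6 mm / 62 years ≈ 0.026 mm per year.
Specimen B: 13.4 mm / 0.026 mm per year = 515.38 years ≈ 515 opaque zones.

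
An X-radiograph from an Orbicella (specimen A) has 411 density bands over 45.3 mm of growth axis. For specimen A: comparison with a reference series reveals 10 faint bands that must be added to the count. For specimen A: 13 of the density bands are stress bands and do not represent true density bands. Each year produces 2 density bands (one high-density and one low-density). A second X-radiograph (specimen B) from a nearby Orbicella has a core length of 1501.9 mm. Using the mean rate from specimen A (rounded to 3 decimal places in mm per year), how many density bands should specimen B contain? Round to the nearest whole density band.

Specimen A: true density band count = 411 − 13 + 10 = 408.
Specimen A: 408 density bands at 2 per year is 408 / 2 = 204 years.
A: 45.3 mm over 204 years gives 45.3 / 204 ≈ 0.222 mm per year.
Specimen B: 1501.9 mm / 0.222 mm per year = 6765.32 years; at 2 density bands per year that is 6765.32 × 2 ≈ 13531 density bands.

13531 density bands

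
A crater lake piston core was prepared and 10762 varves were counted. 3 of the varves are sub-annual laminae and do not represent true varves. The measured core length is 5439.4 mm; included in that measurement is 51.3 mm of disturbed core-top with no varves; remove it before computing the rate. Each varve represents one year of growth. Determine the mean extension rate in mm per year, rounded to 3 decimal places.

0.501 mm per year

Correcting the raw count gives 10762 − 3 = 10759 true varves.
Removing the 51.3 mm offcut leaves 5439.4 − 51.3 = 5388.1 mm.
Mean rate = 5388.1 mm / 10759 years ≈ 0.501 mm per year.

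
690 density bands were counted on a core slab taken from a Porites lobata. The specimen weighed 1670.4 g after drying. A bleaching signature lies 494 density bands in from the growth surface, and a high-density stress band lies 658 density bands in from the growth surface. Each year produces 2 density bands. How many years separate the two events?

658 − 494 = 164 density bands lie between the two events.
Dividing by 2 density bands per year: 164 / 2 = 82 years.

82 yr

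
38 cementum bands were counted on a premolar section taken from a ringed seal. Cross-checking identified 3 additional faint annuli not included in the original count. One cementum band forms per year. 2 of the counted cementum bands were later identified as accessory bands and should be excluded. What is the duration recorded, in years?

39 years

True cementum band count = 38 − 2 + 3 = 39.
With a one-to-one cementum band periodicity this is 39 years.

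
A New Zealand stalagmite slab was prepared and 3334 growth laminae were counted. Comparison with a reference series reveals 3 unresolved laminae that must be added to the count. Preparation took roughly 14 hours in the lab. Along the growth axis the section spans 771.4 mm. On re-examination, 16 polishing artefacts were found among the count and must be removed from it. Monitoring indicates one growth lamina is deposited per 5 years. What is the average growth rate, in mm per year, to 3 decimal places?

Correcting the raw count gives 3334 − 16 + 3 = 3321 true growth laminae.
3321 growth laminae at 5 years each span 3321 × 5 = 16605 years.
Mean rate = 771.4 mm / 16605 years ≈ 0.046 mm per year.

0.046 mm per year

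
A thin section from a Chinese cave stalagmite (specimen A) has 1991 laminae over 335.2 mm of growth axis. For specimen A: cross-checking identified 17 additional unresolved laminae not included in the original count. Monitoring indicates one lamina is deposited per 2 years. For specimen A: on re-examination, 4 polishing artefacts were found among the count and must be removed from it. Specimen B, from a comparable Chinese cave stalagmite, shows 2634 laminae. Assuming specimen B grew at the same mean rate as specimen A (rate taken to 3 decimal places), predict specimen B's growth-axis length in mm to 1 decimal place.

Specimen A: true lamina count = 1991 − 4 + 17 = 2004.
Specimen A: at 2 years per lamina, 2004 × 2 = 4008 years.
A: Extension rate ≈ 335.2 / 4008 = 0.084 mm/year.
Specimen B: 2634 laminae at 2 years each span 2634 × 2 = 5268 years. B's length ≈ 0.084 × 5268 = 442.5 mm.

442.5 mm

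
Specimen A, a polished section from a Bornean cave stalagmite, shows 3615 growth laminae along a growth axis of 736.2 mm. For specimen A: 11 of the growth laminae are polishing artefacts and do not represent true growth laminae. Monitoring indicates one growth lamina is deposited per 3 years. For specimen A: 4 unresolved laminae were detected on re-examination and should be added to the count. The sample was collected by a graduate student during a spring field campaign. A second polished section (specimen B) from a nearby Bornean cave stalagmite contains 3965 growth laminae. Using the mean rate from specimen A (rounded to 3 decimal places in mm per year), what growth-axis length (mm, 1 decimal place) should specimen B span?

808.9 mm

Specimen A: true growth lamina count = 3615 − 11 + 4 = 3608.
Specimen A: at 3 years per growth lamina, 3608 × 3 = 10824 years.
A: Extension rate ≈ 736.2 / 10824 = 0.068 mm per year.
Specimen B: multiplying by 3 years per growth lamina: 3965 × 3 = 11895 years. B's length ≈ 0.068 × 11895 = 808.9 mm.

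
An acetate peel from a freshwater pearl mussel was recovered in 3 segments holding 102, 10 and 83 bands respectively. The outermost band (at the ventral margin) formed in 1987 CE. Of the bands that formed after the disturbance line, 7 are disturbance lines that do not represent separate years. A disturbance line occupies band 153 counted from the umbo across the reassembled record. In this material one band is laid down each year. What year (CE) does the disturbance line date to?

Total bands = 102 + 10 + 83 = 195.
195 − 153 = 42 bands lie beyond the disturbance line toward the ventral margin.
Excluding 7 false bands: 42 − 7 = 35.
1987 − 35 = 1952 CE.

1952 CE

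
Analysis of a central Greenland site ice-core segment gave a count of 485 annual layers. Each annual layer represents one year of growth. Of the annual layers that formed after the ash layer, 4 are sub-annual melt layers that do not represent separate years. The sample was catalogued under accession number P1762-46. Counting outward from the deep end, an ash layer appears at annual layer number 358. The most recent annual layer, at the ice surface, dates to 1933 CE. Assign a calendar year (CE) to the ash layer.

Between annual layer 358 and the ice surface there are 485 − 358 = 127 annual layers.
127 − 4 false = 123 true annual layers after the ash layer.
The annual layer at the ice surface is 1933 CE, so the ash layer dates to 1933 − 123 = 1810 CE.

1810 CE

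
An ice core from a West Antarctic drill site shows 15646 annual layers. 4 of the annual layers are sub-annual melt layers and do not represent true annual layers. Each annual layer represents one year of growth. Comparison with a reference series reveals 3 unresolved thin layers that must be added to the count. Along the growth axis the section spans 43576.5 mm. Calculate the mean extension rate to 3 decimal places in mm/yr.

2.785 mm/yr

True annual layer count = 15646 − 4 + 3 = 15645.
Extension rate ≈ 43576.5 / 15645 = 2.785 mm/yr.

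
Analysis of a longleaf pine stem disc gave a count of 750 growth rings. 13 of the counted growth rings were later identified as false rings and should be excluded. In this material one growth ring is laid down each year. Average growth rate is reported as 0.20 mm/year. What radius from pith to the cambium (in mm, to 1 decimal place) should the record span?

147.4 mm

Adjusted count: 750 − 13 = 737 growth rings.
Length ≈ 0.20 × 737 = 147.4 mm.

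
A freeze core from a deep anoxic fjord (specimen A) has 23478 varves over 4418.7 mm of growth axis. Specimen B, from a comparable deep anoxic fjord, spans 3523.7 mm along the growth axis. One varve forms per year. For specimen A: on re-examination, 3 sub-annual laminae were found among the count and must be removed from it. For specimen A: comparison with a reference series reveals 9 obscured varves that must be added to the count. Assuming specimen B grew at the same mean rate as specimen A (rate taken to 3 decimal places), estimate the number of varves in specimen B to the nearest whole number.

18743 varves

Specimen A: after corrections the count is 23478 − 3 + 9 = 23484 varves.
A: 4418.7 mm over 23484 years gives 4418.7 / 23484 ≈ 0.188 mm/yr.
Specimen B: 3523.7 mm / 0.188 mm per year = 18743.09 years ≈ 18743 varves.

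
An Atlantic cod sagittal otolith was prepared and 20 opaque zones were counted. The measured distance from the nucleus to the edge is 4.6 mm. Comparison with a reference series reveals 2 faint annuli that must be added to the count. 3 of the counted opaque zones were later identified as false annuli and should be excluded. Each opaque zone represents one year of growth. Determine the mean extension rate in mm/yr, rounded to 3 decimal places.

After corrections the count is 20 − 3 + 2 = 19 opaque zones.
Extension rate ≈ 4.6 / 19 = 0.242 mm/yr.

0.242 mm/yr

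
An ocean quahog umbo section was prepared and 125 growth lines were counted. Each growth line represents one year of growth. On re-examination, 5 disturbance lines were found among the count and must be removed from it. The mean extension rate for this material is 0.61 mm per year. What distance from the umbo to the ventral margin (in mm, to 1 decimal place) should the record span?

73.2 mm

Adjusted count: 125 − 5 = 120 growth lines.
120 years at 0.61 mm/year gives 0.61 × 120 = 73.2 mm.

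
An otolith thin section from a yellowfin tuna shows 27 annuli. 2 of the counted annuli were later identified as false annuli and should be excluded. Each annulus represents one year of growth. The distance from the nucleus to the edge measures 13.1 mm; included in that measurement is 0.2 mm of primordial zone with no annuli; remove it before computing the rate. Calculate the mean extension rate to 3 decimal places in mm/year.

True annulus count = 27 − 2 = 25.
Removing the 0.2 mm offcut leaves 13.1 − 0.2 = 12.9 mm.
12.9 mm over 25 years gives 12.9 / 25 ≈ 0.516 mm/year.

0.516 mm/year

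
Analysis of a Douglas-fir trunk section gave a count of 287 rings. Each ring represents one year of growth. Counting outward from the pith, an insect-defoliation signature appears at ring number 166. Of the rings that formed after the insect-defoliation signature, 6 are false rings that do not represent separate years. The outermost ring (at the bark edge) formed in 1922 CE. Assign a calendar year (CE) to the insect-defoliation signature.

287 − 166 = 121 rings lie beyond the insect-defoliation signature toward the bark edge.
121 − 6 false = 115 true rings after the insect-defoliation signature.
1922 − 115 = 1807 CE.

1807 CE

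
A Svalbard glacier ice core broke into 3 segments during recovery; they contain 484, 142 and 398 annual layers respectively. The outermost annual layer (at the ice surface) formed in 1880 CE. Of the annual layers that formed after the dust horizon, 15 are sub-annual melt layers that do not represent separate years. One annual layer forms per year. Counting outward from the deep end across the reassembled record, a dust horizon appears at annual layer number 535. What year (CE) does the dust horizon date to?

1406 CE

Total annual layers = 484 + 142 + 398 = 1024.
1024 − 535 = 489 annual layers lie beyond the dust horizon toward the ice surface.
Removing the 15 false annual layers leaves 489 − 15 = 474 true annual layers beyond the dust horizon.
Counting back 474 years from 1880 CE places the dust horizon in 1880 − 474 = 1406 CE.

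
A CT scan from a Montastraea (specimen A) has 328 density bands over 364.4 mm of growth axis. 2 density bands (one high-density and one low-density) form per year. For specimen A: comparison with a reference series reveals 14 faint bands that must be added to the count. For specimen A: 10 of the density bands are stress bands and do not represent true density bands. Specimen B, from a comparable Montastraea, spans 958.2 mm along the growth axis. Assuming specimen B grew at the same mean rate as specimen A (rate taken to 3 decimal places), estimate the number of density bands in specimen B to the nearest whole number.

873 density bands

Specimen A: after corrections the count is 328 − 10 + 14 = 332 density bands.
Specimen A: with 2 density bands per year, 332 / 2 = 166 years.
A: 364.4 mm over 166 years gives 364.4 / 166 ≈ 2.195 mm/year.
Specimen B: 958.2 mm / 2.195 mm per year = 436.54 years; at 2 density bands per year that is 436.54 × 2 ≈ 873 density bands.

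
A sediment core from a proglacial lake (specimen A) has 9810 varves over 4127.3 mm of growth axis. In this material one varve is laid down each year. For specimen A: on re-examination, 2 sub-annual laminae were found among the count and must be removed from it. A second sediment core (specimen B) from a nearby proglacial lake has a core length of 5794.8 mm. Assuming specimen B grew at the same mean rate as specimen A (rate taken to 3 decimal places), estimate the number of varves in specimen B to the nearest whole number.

13764 varves

Specimen A: true varve count = 9810 − 2 = 9808.
A: Mean rate = 4127.3 mm / 9808 years ≈ 0.421 mm/year.
Specimen B: 5794.8 mm / 0.421 mm per year = 13764.37 years ≈ 13764 varves.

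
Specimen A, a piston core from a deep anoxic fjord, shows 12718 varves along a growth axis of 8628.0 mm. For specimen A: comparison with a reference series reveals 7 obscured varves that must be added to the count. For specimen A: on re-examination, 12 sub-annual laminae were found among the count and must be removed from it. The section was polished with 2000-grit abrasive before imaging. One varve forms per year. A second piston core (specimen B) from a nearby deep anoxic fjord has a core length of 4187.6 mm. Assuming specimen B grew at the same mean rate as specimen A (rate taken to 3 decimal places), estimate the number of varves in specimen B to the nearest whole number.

6167 varves

Specimen A: correcting the raw count gives 12718 − 12 + 7 = 12713 true varves.
A: Extension rate ≈ 8628.0 / 12713 = 0.679 mm/yr.
Specimen B: 4187.6 mm / 0.679 mm per year = 6167.30 years ≈ 6167 varves.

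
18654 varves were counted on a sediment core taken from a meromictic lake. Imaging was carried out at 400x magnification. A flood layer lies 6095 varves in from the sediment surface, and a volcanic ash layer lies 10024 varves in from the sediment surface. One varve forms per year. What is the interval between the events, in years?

3929 yr

The two markers are separated by 10024 − 6095 = 3929 varves.
That is 3929 years at one varve per year.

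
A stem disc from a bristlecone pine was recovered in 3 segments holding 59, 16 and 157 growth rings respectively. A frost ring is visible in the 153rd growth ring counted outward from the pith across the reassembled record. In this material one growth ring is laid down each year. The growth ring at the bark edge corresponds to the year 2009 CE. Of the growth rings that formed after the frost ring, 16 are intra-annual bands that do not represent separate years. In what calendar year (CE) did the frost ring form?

Total growth rings = 59 + 16 + 157 = 232.
232 − 153 = 79 growth rings lie beyond the frost ring toward the bark edge.
79 − 16 false = 63 true growth rings after the frost ring.
2009 − 63 = 1946 CE.

1946 CE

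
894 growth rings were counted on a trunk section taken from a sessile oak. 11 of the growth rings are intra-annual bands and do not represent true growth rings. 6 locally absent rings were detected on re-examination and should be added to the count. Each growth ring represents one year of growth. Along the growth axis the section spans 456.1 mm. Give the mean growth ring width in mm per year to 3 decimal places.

After corrections the count is 894 − 11 + 6 = 889 growth rings.
456.1 mm over 889 years gives 456.1 / 889 ≈ 0.513 mm per year.

0.513 mm per year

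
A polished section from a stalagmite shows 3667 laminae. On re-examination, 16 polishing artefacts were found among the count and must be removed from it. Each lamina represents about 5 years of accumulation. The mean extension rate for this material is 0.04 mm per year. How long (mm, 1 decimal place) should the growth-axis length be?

After corrections the count is 3667 − 16 = 3651 laminae.
At 5 years per lamina, 3651 × 5 = 18255 years.
Predicted length = 0.04 mm/year × 18255 years = 730.2 mm.

730.2 mm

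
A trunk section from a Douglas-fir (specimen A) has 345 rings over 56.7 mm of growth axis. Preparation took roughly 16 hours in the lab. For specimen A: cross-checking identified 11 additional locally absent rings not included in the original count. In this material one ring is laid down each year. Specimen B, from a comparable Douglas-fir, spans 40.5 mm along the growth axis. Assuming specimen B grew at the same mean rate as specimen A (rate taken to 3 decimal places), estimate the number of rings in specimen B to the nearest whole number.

255 rings

Specimen A: true ring count = 345 + 11 = 356.
A: Extension rate ≈ 56.7 / 356 = 0.159 mm/yr.
For B, 40.5 / 0.159 = 254.72 years ≈ 255 rings.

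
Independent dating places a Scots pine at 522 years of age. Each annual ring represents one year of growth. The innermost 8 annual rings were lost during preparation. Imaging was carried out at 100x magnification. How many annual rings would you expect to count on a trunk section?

514 annual rings

One annual ring per year gives 522 annual rings over 522 years.
Subtracting the 8 annual rings not captured gives 522 − 8 = 514 annual rings in the record.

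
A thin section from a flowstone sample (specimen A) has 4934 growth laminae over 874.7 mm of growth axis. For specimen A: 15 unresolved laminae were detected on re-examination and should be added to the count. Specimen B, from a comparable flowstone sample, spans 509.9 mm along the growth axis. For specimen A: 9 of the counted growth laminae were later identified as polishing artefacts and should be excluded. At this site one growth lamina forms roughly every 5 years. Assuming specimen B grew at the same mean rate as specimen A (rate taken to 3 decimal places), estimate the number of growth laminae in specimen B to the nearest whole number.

Specimen A: correcting the raw count gives 4934 − 9 + 15 = 4940 true growth laminae.
Specimen A: 4940 growth laminae at 5 years each span 4940 × 5 = 24700 years.
A: Mean rate = 874.7 mm / 24700 years ≈ 0.035 mm/yr.
Specimen B: 509.9 mm / 0.035 mm per year = 14568.57 years; at 5 years per growth lamina that is 14568.57 / 5 ≈ 2914 growth laminae.

2914 growth laminae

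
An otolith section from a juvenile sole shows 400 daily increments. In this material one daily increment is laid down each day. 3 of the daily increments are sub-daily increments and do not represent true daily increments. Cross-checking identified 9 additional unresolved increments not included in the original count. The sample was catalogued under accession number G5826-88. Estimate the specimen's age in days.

True daily increment count = 400 − 3 + 9 = 406.
With a one-to-one daily increment periodicity this is 406 days.

406 days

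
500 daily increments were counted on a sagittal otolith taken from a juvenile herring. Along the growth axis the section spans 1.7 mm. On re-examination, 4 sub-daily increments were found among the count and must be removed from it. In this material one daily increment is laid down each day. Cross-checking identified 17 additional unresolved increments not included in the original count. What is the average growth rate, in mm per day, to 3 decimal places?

0.003 mm per day

True daily increment count = 500 − 4 + 17 = 513.
Mean rate = 1.7 mm / 513 days ≈ 0.003 mm per day.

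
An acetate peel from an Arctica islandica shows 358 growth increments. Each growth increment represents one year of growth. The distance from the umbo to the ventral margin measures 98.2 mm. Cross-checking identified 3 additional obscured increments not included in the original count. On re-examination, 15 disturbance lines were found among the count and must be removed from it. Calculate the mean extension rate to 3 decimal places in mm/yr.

True growth increment count = 358 − 15 + 3 = 346.
Mean rate = 98.2 mm / 346 years ≈ 0.284 mm/yr.

0.284 mm/yr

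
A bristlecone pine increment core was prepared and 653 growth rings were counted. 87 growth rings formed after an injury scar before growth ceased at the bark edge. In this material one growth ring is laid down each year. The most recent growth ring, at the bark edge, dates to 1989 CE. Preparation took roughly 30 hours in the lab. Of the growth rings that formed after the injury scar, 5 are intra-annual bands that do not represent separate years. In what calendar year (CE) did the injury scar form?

There are 87 growth rings younger than the injury scar.
87 − 5 false = 82 true growth rings after the injury scar.
The growth ring at the bark edge is 1989 CE, so the injury scar dates to 1989 − 82 = 1907 CE.

1907 CE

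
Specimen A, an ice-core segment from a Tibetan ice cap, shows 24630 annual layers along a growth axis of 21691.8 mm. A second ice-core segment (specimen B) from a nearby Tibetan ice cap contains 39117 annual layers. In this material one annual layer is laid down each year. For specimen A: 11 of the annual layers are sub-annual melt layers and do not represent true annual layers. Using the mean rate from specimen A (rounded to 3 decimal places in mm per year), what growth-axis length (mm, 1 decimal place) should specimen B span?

34462.1 mm

Specimen A: true annual layer count = 24630 − 11 = 24619.
A: 21691.8 mm over 24619 years gives 21691.8 / 24619 ≈ 0.881 mm/yr.
B's length ≈ 0.881 × 39117 = 34462.1 mm.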